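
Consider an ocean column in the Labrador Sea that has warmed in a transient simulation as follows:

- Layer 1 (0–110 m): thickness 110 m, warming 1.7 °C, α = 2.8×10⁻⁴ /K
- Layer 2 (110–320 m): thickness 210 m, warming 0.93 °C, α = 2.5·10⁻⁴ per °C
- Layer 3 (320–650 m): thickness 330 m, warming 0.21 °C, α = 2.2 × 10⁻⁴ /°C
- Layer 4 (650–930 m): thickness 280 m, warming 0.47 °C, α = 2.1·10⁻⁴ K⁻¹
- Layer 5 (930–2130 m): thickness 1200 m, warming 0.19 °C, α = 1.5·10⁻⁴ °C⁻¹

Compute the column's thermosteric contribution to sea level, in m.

110 × 2.8×10⁻⁴ × 1.7 = 0.05236 m
2.5×10⁻⁴ × 0.93 × 210 = 0.048825 m
320–650 m: 330 × 0.21 × 2.2×10⁻⁴ = 0.015246 m
650–930 m: 280 × 2.1×10⁻⁴ × 0.47 = 0.027636 m
930–2130 m: 0.19 × 1.5×10⁻⁴ × 1200 = 0.03420 m
Δh = 0.05236 + 0.048825 + 0.015246 + 0.027636 + 0.03420 = 0.178267 m

Δh ≈ 0.178 m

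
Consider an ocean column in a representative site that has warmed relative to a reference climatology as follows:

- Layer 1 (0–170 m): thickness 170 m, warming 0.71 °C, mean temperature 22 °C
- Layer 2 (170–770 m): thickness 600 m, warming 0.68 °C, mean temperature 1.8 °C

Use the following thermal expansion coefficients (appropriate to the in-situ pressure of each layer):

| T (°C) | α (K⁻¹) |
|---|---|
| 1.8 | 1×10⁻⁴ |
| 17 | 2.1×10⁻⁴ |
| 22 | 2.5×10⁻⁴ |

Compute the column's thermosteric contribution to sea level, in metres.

Δh = 0.071 m

Layer 1 at 22 °C → α = 2.5×10⁻⁴ K⁻¹
Layer 2 at 1.8 °C → α = 1×10⁻⁴ K⁻¹
Layer 1: 0.71 × 2.5×10⁻⁴ × 170 = 0.030175 m
600 × 1×10⁻⁴ × 0.68 = 0.04080 m
Δh = 0.030175 + 0.04080 = 0.070975 m ≈ 0.071 m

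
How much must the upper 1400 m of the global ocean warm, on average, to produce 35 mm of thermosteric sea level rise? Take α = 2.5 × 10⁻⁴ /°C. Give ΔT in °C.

0.100 °C

ΔT = Δh/(αH) = 0.035 / (2.5×10⁻⁴ × 1400) = 0.1000 °C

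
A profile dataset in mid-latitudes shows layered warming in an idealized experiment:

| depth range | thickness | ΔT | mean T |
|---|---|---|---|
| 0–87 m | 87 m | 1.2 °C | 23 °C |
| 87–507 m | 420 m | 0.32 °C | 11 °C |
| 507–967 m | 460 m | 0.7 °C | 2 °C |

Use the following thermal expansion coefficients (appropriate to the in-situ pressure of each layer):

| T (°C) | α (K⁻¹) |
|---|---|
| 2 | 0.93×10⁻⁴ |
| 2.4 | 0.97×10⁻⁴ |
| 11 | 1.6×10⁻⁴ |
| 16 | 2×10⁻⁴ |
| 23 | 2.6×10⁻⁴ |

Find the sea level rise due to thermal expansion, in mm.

Layer 1 at 23 °C → α = 2.6×10⁻⁴ K⁻¹
Layer 2 at 11 °C → α = 1.6×10⁻⁴ K⁻¹
Layer 3 at 2 °C → α = 0.93×10⁻⁴ K⁻¹
0–87 m: 87 × 1.2 × 2.6×10⁻⁴ = 0.027144 m
1.6×10⁻⁴ × 0.32 × 420 = 0.021504 m
460 × 0.93×10⁻⁴ × 0.7 = 0.029946 m
Δh = 0.027144 + 0.021504 + 0.029946 = 0.078594 m

Δh ≈ 78.6 mm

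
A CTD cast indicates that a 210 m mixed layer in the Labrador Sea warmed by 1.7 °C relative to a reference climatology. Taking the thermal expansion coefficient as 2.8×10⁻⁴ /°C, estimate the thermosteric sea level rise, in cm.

10 cm

Δh = αΔT·H = 2.8×10⁻⁴ × 1.7 × 210 = 0.09996 m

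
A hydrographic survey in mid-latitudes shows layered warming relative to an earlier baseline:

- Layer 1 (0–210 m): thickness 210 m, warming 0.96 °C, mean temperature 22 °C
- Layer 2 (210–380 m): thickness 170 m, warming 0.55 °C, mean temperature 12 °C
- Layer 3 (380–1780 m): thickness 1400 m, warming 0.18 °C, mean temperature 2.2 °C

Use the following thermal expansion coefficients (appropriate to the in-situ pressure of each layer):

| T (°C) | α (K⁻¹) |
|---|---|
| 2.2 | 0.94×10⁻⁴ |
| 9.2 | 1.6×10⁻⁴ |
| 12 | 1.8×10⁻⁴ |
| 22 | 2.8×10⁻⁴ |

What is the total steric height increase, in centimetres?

Layer 1 at 22 °C → α = 2.8×10⁻⁴ K⁻¹
Layer 2 at 12 °C → α = 1.8×10⁻⁴ K⁻¹
Layer 3 at 2.2 °C → α = 0.94×10⁻⁴ K⁻¹
Layer 1: 2.8×10⁻⁴ × 0.96 × 210 = 0.056448 m
210–380 m: 170 × 0.55 × 1.8×10⁻⁴ = 0.01683 m
0.18 × 0.94×10⁻⁴ × 1400 = 0.023688 m
Δh = 0.056448 + 0.01683 + 0.023688 = 0.096966 m ≈ 9.7 cm

Δh ≈ 9.7 cm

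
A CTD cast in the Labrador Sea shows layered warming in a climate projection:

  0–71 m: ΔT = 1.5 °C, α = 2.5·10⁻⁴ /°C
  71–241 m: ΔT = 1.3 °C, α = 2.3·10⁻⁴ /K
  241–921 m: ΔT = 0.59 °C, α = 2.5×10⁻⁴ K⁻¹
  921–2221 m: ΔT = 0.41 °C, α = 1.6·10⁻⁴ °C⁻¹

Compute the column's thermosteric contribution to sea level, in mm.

about 263 mm

Layer 1: 71 × 2.5×10⁻⁴ × 1.5 = 0.026625 m
170 × 2.3×10⁻⁴ × 1.3 = 0.05083 m
0.59 × 2.5×10⁻⁴ × 680 = 0.10030 m
921–2221 m: 1.6×10⁻⁴ × 1300 × 0.41 = 0.08528 m
Δh = 0.026625 + 0.05083 + 0.10030 + 0.08528 = 0.263035 m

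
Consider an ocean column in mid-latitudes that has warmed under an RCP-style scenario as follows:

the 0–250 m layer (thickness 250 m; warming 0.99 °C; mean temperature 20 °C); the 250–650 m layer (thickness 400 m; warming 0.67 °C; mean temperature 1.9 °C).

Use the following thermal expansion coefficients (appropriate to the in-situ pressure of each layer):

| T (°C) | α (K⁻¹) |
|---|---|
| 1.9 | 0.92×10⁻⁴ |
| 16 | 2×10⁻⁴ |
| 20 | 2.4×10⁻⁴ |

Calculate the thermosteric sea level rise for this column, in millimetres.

Layer 1 at 20 °C → α = 2.4×10⁻⁴ K⁻¹
Layer 2 at 1.9 °C → α = 0.92×10⁻⁴ K⁻¹
Layer 1: 250 × 0.99 × 2.4×10⁻⁴ = 0.05940 m
250–650 m: 0.67 × 0.92×10⁻⁴ × 400 = 0.024656 m
Δh = 0.05940 + 0.024656 = 0.084056 m

84 mm of thermosteric rise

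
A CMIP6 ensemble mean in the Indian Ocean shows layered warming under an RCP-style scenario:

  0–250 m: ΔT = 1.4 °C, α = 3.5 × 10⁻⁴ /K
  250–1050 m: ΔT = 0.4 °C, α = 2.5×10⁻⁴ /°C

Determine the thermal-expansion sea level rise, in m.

0–250 m: 3.5×10⁻⁴ × 1.4 × 250 = 0.12250 m
800 × 2.5×10⁻⁴ × 0.4 = 0.08000 m
Δh = 0.12250 + 0.08000 = 0.20250 m

Δh ≈ 0.203 m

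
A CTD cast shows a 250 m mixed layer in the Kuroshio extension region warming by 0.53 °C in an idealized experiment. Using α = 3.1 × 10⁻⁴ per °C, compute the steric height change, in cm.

Δh = 4.11 cm

Δh = αΔT·H = 3.1×10⁻⁴ × 0.53 × 250 = 0.041075 m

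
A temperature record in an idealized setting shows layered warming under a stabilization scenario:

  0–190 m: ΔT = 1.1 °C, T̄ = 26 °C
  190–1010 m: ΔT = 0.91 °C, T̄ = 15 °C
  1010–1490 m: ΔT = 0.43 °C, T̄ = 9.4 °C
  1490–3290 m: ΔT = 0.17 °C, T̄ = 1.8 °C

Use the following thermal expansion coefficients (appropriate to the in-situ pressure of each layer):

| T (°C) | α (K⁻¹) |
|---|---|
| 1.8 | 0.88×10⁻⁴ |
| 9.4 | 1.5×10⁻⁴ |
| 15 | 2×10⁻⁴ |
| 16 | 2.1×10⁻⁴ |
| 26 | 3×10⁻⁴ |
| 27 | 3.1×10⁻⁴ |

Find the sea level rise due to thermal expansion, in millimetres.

about 270 mm

Layer 1 at 26 °C → α = 3×10⁻⁴ K⁻¹
Layer 2 at 15 °C → α = 2×10⁻⁴ K⁻¹
Layer 3 at 9.4 °C → α = 1.5×10⁻⁴ K⁻¹
Layer 4 at 1.8 °C → α = 0.88×10⁻⁴ K⁻¹
0–190 m: 190 × 3×10⁻⁴ × 1.1 = 0.06270 m
0.91 × 820 × 2×10⁻⁴ = 0.14924 m
1010–1490 m: 1.5×10⁻⁴ × 0.43 × 480 = 0.03096 m
1490–3290 m: 0.88×10⁻⁴ × 0.17 × 1800 = 0.026928 m
Δh = 0.06270 + 0.14924 + 0.03096 + 0.026928 = 0.269828 m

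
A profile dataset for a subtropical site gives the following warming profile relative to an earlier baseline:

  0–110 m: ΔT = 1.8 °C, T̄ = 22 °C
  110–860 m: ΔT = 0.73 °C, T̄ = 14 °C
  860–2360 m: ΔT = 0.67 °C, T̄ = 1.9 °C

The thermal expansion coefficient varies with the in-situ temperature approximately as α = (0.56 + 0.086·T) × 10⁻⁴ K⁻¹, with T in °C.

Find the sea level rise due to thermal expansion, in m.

Δh ≈ 0.22 m

Layer 1: α = (0.56 + 0.086×22)×10⁻⁴ = 2.452×10⁻⁴ K⁻¹
Layer 2: α = (0.56 + 0.086×14)×10⁻⁴ = 1.764×10⁻⁴ K⁻¹
Layer 3: α = (0.56 + 0.086×1.9)×10⁻⁴ = 0.7234×10⁻⁴ K⁻¹
0–110 m: 110 × 1.8 × 2.452×10⁻⁴ = 0.0485496 m
110–860 m: 0.73 × 750 × 1.764×10⁻⁴ = 0.096579 m
0.67 × 1500 × 0.7234×10⁻⁴ = 0.0727017 m
Δh = 0.0485496 + 0.096579 + 0.0727017 = 0.2178303 m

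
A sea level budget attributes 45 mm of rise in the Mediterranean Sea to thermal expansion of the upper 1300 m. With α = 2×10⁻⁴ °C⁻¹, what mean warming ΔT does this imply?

ΔT = Δh/(αH) = 0.045 / (2×10⁻⁴ × 1300) ≈ 0.1731 K

0.173 K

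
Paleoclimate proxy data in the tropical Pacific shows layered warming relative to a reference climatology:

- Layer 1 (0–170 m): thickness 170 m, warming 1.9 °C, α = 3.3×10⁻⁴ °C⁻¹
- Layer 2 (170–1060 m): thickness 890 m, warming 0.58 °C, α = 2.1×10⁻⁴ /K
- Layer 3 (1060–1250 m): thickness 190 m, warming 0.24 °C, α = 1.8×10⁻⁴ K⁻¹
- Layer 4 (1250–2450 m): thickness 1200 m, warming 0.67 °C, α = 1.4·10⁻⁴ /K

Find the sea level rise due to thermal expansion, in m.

Δh ≈ 0.336 m

1.9 × 3.3×10⁻⁴ × 170 = 0.10659 m
170–1060 m: 2.1×10⁻⁴ × 0.58 × 890 = 0.108402 m
Layer 3: 0.24 × 1.8×10⁻⁴ × 190 = 0.008208 m
1.4×10⁻⁴ × 0.67 × 1200 = 0.11256 m
Δh = 0.10659 + 0.108402 + 0.008208 + 0.11256 = 0.33576 m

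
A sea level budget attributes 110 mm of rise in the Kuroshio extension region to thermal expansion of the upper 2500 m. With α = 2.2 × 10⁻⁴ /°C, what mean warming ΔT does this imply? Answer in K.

ΔT ≈ 0.20 K

ΔT = Δh/(αH) = 0.11 / (2.2×10⁻⁴ × 2500) = 0.2000 K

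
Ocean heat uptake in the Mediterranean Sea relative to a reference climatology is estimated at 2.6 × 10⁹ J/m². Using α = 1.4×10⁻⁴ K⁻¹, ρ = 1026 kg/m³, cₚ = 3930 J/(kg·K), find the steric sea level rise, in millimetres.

Δh ≈ 90 mm

Δh = αQ/(ρcₚ) = 1.4×10⁻⁴ × 2.6×10⁹ / (1026 × 3930) ≈ 0.090274 m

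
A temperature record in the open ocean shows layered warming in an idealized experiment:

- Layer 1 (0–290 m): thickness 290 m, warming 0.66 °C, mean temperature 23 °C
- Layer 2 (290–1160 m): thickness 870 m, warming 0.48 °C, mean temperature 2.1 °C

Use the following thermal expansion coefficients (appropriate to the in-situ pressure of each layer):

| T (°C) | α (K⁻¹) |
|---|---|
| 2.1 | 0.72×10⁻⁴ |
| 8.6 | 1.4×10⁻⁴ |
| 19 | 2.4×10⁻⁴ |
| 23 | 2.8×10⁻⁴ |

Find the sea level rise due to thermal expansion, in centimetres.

Layer 1 at 23 °C → α = 2.8×10⁻⁴ K⁻¹
Layer 2 at 2.1 °C → α = 0.72×10⁻⁴ K⁻¹
Layer 1: 290 × 0.66 × 2.8×10⁻⁴ = 0.053592 m
0.48 × 870 × 0.72×10⁻⁴ = 0.0300672 m
Δh = 0.053592 + 0.0300672 = 0.0836592 m

Δh = 8.37 cm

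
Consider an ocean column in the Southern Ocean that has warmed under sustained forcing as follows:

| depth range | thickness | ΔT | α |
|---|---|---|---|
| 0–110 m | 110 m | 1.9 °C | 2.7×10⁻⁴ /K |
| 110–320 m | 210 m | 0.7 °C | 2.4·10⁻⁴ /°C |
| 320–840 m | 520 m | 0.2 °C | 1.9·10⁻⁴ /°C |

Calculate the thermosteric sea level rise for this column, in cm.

0–110 m: 1.9 × 110 × 2.7×10⁻⁴ = 0.05643 m
110–320 m: 2.4×10⁻⁴ × 210 × 0.7 = 0.03528 m
520 × 1.9×10⁻⁴ × 0.2 = 0.01976 m
Δh = 0.05643 + 0.03528 + 0.01976 = 0.11147 m ≈ 11.1 cm

11.1 cm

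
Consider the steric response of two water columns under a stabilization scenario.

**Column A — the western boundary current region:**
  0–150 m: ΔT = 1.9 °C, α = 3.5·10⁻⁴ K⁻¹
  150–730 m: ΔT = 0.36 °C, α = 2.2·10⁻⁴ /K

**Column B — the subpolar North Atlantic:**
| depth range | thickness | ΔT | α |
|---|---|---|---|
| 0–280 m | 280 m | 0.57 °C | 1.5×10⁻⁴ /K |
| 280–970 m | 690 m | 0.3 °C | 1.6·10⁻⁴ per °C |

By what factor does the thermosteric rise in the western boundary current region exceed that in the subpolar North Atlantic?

A Layer 1: 150 × 3.5×10⁻⁴ × 1.9 = 0.09975 m
A Layer 2: 2.2×10⁻⁴ × 580 × 0.36 = 0.045936 m
A total: 0.145686 m
B 0–280 m: 1.5×10⁻⁴ × 0.57 × 280 = 0.02394 m
B 690 × 1.6×10⁻⁴ × 0.3 = 0.03312 m
B total: 0.05706 m
Ratio: 0.145686 / 0.05706 ≈ 2.553

≈ 2.55×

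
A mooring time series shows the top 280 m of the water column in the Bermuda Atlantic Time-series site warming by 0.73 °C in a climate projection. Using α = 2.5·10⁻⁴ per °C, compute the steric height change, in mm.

Δh = 51.1 mm

Δh = αΔT·H = 2.5×10⁻⁴ × 0.73 × 280 = 0.05110 m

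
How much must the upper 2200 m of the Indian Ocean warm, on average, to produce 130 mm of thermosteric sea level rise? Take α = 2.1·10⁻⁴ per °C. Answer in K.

ΔT = Δh/(αH) = 0.13 / (2.1×10⁻⁴ × 2200) ≈ 0.2814 K

0.281 K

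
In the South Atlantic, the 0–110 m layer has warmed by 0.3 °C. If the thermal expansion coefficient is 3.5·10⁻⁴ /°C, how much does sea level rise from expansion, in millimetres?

12 mm of thermosteric rise

Δh = αΔT·H = 3.5×10⁻⁴ × 0.3 × 110 = 0.01155 m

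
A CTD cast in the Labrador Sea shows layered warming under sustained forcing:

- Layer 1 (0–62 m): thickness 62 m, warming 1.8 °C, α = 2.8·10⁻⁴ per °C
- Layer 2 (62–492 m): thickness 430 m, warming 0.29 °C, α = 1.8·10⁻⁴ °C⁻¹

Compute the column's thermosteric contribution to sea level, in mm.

53.7 mm of thermosteric rise

62 × 2.8×10⁻⁴ × 1.8 = 0.031248 m
62–492 m: 430 × 1.8×10⁻⁴ × 0.29 = 0.022446 m
Δh = 0.031248 + 0.022446 = 0.053694 m ≈ 53.7 mm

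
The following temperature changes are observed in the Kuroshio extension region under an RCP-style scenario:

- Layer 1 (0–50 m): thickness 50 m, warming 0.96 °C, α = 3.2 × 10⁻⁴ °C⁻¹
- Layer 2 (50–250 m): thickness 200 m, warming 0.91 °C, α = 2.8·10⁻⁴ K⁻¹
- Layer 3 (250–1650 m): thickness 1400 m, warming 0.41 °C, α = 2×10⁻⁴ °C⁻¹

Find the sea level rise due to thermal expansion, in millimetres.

Δh ≈ 181 mm

50 × 0.96 × 3.2×10⁻⁴ = 0.01536 m
50–250 m: 200 × 0.91 × 2.8×10⁻⁴ = 0.05096 m
1400 × 0.41 × 2×10⁻⁴ = 0.11480 m
Δh = 0.01536 + 0.05096 + 0.11480 = 0.18112 m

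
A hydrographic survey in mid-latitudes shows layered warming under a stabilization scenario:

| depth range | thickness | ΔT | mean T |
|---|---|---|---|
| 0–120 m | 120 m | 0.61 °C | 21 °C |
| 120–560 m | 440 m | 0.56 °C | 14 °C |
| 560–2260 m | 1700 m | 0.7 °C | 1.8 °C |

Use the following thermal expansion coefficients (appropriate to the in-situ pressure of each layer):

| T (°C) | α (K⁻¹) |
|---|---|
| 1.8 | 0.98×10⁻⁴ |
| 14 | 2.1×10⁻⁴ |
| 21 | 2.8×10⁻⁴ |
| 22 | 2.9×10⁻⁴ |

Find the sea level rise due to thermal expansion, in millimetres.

Layer 1 at 21 °C → α = 2.8×10⁻⁴ K⁻¹
Layer 2 at 14 °C → α = 2.1×10⁻⁴ K⁻¹
Layer 3 at 1.8 °C → α = 0.98×10⁻⁴ K⁻¹
120 × 2.8×10⁻⁴ × 0.61 = 0.020496 m
440 × 0.56 × 2.1×10⁻⁴ = 0.051744 m
0.98×10⁻⁴ × 0.7 × 1700 = 0.11662 m
Δh = 0.020496 + 0.051744 + 0.11662 = 0.18886 m ≈ 189 mm

about 189 mm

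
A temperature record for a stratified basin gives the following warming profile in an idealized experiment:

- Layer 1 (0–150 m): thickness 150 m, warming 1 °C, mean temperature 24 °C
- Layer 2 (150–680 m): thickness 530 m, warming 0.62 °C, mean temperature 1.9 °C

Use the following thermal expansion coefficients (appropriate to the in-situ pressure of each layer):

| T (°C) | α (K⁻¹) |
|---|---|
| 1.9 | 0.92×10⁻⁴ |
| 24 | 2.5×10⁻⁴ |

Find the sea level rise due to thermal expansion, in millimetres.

Δh ≈ 67.7 mm

Layer 1 at 24 °C → α = 2.5×10⁻⁴ K⁻¹
Layer 2 at 1.9 °C → α = 0.92×10⁻⁴ K⁻¹
Layer 1: 150 × 2.5×10⁻⁴ × 1 = 0.03750 m
0.62 × 0.92×10⁻⁴ × 530 = 0.0302312 m
Δh = 0.03750 + 0.0302312 = 0.0677312 m ≈ 67.7 mm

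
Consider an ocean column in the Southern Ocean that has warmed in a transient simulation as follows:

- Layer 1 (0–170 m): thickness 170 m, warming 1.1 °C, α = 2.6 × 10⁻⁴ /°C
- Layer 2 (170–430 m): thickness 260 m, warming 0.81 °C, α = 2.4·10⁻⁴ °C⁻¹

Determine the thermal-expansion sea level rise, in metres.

0–170 m: 1.1 × 2.6×10⁻⁴ × 170 = 0.04862 m
Layer 2: 2.4×10⁻⁴ × 0.81 × 260 = 0.050544 m
Δh = 0.04862 + 0.050544 = 0.099164 m ≈ 0.099 m

Δh = 0.099 m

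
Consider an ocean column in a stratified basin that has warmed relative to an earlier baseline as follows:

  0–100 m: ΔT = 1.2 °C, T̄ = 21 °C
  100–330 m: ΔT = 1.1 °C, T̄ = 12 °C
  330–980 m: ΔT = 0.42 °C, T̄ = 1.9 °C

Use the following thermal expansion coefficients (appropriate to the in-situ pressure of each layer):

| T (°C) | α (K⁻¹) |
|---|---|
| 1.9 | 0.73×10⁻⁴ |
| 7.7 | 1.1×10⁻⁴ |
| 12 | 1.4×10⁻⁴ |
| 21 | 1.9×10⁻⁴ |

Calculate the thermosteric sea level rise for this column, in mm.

Layer 1 at 21 °C → α = 1.9×10⁻⁴ K⁻¹
Layer 2 at 12 °C → α = 1.4×10⁻⁴ K⁻¹
Layer 3 at 1.9 °C → α = 0.73×10⁻⁴ K⁻¹
0–100 m: 1.2 × 1.9×10⁻⁴ × 100 = 0.02280 m
Layer 2: 1.1 × 230 × 1.4×10⁻⁴ = 0.03542 m
0.42 × 650 × 0.73×10⁻⁴ = 0.019929 m
Δh = 0.02280 + 0.03542 + 0.019929 = 0.078149 m

78.1 mm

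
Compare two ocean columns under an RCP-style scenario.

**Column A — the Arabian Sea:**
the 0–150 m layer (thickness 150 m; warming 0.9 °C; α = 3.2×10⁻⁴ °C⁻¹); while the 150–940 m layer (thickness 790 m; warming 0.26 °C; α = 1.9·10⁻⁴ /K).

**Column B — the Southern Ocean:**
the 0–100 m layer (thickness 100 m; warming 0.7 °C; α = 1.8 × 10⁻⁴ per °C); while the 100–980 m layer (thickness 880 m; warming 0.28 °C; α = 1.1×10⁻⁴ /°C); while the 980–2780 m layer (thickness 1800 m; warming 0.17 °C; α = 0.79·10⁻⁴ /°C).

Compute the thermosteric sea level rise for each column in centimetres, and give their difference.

Δh_A ≈ 8.22 cm, Δh_B ≈ 6.39 cm; difference ≈ 1.83 cm

A 0.9 × 150 × 3.2×10⁻⁴ = 0.04320 m
A Layer 2: 1.9×10⁻⁴ × 790 × 0.26 = 0.039026 m
A total: 0.082226 m
B Layer 1: 0.7 × 1.8×10⁻⁴ × 100 = 0.01260 m
B 100–980 m: 0.28 × 880 × 1.1×10⁻⁴ = 0.027104 m
B 0.17 × 1800 × 0.79×10⁻⁴ = 0.024174 m
B total: 0.063878 m
Difference: 0.082226 − 0.063878 = 0.018348 m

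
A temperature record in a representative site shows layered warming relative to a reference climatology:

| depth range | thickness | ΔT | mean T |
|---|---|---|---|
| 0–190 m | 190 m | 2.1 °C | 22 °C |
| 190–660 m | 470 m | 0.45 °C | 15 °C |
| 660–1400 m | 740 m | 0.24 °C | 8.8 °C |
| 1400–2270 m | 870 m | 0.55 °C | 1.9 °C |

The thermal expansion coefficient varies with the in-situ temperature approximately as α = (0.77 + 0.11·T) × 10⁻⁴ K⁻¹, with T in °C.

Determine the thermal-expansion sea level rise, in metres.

Layer 1: α = (0.77 + 0.11×22)×10⁻⁴ = 3.19×10⁻⁴ K⁻¹
Layer 2: α = (0.77 + 0.11×15)×10⁻⁴ = 2.42×10⁻⁴ K⁻¹
Layer 3: α = (0.77 + 0.11×8.8)×10⁻⁴ = 1.738×10⁻⁴ K⁻¹
Layer 4: α = (0.77 + 0.11×1.9)×10⁻⁴ = 0.979×10⁻⁴ K⁻¹
0–190 m: 2.1 × 190 × 3.19×10⁻⁴ = 0.127281 m
Layer 2: 0.45 × 470 × 2.42×10⁻⁴ = 0.051183 m
660–1400 m: 740 × 1.738×10⁻⁴ × 0.24 = 0.03086688 m
870 × 0.55 × 0.979×10⁻⁴ = 0.04684515 m
Δh = 0.127281 + 0.051183 + 0.03086688 + 0.04684515 = 0.25617603 m ≈ 0.26 m

Δh ≈ 0.26 m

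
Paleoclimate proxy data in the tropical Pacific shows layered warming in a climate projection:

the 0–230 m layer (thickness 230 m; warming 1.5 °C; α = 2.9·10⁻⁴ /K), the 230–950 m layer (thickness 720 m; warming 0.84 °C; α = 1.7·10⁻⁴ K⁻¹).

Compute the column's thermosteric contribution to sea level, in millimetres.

203 mm

Layer 1: 230 × 1.5 × 2.9×10⁻⁴ = 0.10005 m
230–950 m: 0.84 × 1.7×10⁻⁴ × 720 = 0.102816 m
Δh = 0.10005 + 0.102816 = 0.202866 m ≈ 203 mm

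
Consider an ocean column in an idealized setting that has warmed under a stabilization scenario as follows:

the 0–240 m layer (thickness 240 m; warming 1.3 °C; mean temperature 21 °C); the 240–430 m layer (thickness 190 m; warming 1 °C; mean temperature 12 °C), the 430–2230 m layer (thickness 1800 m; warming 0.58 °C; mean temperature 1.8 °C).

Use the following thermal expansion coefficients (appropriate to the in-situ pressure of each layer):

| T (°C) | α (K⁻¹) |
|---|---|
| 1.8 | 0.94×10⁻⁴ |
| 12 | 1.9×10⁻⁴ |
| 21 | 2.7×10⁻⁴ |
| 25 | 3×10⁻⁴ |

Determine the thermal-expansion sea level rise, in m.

0.218 m of thermosteric rise

Layer 1 at 21 °C → α = 2.7×10⁻⁴ K⁻¹
Layer 2 at 12 °C → α = 1.9×10⁻⁴ K⁻¹
Layer 3 at 1.8 °C → α = 0.94×10⁻⁴ K⁻¹
1.3 × 2.7×10⁻⁴ × 240 = 0.08424 m
240–430 m: 1.9×10⁻⁴ × 190 × 1 = 0.03610 m
430–2230 m: 0.58 × 0.94×10⁻⁴ × 1800 = 0.098136 m
Δh = 0.08424 + 0.03610 + 0.098136 = 0.218476 m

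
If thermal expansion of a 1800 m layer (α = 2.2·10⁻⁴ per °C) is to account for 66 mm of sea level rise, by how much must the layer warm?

ΔT = Δh/(αH) = 0.066 / (2.2×10⁻⁴ × 1800) ≈ 0.1667 K

0.167 K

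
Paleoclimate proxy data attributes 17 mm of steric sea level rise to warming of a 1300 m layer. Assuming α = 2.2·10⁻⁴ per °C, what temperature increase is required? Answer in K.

0.0594 K

ΔT = Δh/(αH) = 0.017 / (2.2×10⁻⁴ × 1300) ≈ 0.05944 K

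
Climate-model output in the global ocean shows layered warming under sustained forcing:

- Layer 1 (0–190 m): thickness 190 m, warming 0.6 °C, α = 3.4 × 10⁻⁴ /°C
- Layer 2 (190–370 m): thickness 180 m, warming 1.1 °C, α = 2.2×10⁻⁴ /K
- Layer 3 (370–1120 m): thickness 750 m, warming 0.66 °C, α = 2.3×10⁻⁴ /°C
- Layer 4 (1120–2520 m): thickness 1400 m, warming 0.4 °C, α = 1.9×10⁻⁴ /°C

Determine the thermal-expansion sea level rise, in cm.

30 cm

0–190 m: 0.6 × 3.4×10⁻⁴ × 190 = 0.03876 m
190–370 m: 2.2×10⁻⁴ × 1.1 × 180 = 0.04356 m
750 × 0.66 × 2.3×10⁻⁴ = 0.11385 m
0.4 × 1.9×10⁻⁴ × 1400 = 0.10640 m
Δh = 0.03876 + 0.04356 + 0.11385 + 0.10640 = 0.30257 m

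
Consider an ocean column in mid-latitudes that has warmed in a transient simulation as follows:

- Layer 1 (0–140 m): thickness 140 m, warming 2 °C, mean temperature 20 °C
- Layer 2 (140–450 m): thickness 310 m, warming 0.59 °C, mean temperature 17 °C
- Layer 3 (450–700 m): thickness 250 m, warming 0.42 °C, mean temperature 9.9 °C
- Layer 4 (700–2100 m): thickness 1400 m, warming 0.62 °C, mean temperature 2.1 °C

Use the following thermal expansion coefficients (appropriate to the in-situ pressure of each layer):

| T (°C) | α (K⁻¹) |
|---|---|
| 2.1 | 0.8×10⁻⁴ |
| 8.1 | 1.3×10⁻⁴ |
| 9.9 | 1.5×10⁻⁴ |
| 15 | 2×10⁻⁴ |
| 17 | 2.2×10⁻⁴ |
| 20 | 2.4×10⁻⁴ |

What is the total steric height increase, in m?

about 0.19 m

Layer 1 at 20 °C → α = 2.4×10⁻⁴ K⁻¹
Layer 2 at 17 °C → α = 2.2×10⁻⁴ K⁻¹
Layer 3 at 9.9 °C → α = 1.5×10⁻⁴ K⁻¹
Layer 4 at 2.1 °C → α = 0.8×10⁻⁴ K⁻¹
0–140 m: 2.4×10⁻⁴ × 2 × 140 = 0.06720 m
140–450 m: 2.2×10⁻⁴ × 0.59 × 310 = 0.040238 m
450–700 m: 1.5×10⁻⁴ × 250 × 0.42 = 0.01575 m
0.62 × 1400 × 0.8×10⁻⁴ = 0.06944 m
Δh = 0.06720 + 0.040238 + 0.01575 + 0.06944 = 0.192628 m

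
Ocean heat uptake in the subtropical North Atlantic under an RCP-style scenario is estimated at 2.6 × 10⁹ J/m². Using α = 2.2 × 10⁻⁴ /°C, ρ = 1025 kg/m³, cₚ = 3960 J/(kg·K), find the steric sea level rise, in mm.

141 mm

Δh = αQ/(ρcₚ) = 2.2×10⁻⁴ × 2.6×10⁹ / (1025 × 3960) ≈ 0.14092 m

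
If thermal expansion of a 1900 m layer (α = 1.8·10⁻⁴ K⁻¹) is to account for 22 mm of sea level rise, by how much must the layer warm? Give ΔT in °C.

ΔT = Δh/(αH) = 0.022 / (1.8×10⁻⁴ × 1900) ≈ 0.06433 °C

ΔT ≈ 0.0643 °C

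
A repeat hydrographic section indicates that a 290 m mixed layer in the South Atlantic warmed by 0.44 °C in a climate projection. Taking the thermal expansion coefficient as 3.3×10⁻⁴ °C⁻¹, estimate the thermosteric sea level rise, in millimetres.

Δh ≈ 42 mm

Δh = αΔT·H = 3.3×10⁻⁴ × 0.44 × 290 = 0.042108 m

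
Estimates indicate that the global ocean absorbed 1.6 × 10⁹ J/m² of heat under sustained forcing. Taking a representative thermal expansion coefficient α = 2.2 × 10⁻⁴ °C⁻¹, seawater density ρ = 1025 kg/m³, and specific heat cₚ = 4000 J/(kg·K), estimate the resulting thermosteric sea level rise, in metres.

0.0859 m

Δh = αQ/(ρcₚ) = 2.2×10⁻⁴ × 1.6×10⁹ / (1025 × 4000) ≈ 0.085854 m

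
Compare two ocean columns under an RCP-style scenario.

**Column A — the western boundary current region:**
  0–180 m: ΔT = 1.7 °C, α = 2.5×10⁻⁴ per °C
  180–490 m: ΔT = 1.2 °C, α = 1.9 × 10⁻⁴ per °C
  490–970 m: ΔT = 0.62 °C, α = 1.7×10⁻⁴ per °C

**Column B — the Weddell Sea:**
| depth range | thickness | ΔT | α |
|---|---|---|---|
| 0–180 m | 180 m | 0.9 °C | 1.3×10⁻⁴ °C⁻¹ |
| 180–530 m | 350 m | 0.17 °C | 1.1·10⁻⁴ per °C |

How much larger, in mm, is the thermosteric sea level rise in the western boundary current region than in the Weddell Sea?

Δh_A − Δh_B ≈ 170 mm

A 2.5×10⁻⁴ × 180 × 1.7 = 0.07650 m
A 180–490 m: 310 × 1.2 × 1.9×10⁻⁴ = 0.07068 m
A 490–970 m: 480 × 0.62 × 1.7×10⁻⁴ = 0.050592 m
A total: 0.197772 m
B Layer 1: 0.9 × 180 × 1.3×10⁻⁴ = 0.02106 m
B 180–530 m: 350 × 1.1×10⁻⁴ × 0.17 = 0.006545 m
B total: 0.027605 m
Difference: 0.197772 − 0.027605 = 0.170167 m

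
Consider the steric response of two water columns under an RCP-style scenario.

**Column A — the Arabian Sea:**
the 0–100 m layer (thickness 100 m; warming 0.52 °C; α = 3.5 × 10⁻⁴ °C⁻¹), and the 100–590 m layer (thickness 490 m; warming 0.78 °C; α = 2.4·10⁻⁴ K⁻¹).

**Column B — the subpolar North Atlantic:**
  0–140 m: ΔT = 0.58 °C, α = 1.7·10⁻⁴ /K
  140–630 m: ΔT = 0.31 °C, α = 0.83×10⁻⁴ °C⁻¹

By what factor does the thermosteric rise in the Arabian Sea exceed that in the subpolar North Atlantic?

a factor of 4.16

A 100 × 3.5×10⁻⁴ × 0.52 = 0.01820 m
A 0.78 × 2.4×10⁻⁴ × 490 = 0.091728 m
A total: 0.109928 m
B 0–140 m: 140 × 0.58 × 1.7×10⁻⁴ = 0.013804 m
B 490 × 0.83×10⁻⁴ × 0.31 = 0.0126077 m
B total: 0.0264117 m
Ratio: 0.109928 / 0.0264117 ≈ 4.162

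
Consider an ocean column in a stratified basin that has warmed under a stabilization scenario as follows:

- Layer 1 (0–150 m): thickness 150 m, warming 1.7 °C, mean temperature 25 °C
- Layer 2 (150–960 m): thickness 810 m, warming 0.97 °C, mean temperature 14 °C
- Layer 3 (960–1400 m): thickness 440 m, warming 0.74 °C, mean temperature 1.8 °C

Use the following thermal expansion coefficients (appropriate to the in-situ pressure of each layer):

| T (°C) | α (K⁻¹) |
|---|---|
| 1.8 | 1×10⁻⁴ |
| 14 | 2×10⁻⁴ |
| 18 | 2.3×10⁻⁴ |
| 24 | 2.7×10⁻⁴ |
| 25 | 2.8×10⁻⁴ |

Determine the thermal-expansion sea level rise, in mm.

about 260 mm

Layer 1 at 25 °C → α = 2.8×10⁻⁴ K⁻¹
Layer 2 at 14 °C → α = 2×10⁻⁴ K⁻¹
Layer 3 at 1.8 °C → α = 1×10⁻⁴ K⁻¹
150 × 2.8×10⁻⁴ × 1.7 = 0.07140 m
Layer 2: 2×10⁻⁴ × 0.97 × 810 = 0.15714 m
0.74 × 1×10⁻⁴ × 440 = 0.03256 m
Δh = 0.07140 + 0.15714 + 0.03256 = 0.26110 m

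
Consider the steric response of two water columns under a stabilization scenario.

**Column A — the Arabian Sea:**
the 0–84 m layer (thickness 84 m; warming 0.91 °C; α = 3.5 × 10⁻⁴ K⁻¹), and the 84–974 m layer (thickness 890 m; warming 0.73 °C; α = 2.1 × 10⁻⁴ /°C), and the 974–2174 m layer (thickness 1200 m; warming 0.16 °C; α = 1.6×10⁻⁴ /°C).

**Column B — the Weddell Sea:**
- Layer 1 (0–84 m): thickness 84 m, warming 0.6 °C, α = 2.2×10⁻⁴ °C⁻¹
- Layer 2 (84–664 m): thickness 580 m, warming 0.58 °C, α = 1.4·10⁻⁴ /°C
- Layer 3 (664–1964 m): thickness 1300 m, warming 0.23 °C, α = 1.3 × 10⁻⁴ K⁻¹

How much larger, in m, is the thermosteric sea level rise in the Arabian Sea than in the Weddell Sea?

A 0–84 m: 0.91 × 3.5×10⁻⁴ × 84 = 0.026754 m
A 84–974 m: 890 × 0.73 × 2.1×10⁻⁴ = 0.136437 m
A Layer 3: 0.16 × 1.6×10⁻⁴ × 1200 = 0.03072 m
A total: 0.193911 m
B 2.2×10⁻⁴ × 0.6 × 84 = 0.011088 m
B Layer 2: 1.4×10⁻⁴ × 580 × 0.58 = 0.047096 m
B Layer 3: 1.3×10⁻⁴ × 0.23 × 1300 = 0.03887 m
B total: 0.097054 m
Difference: 0.193911 − 0.097054 = 0.096857 m

Δh_A − Δh_B ≈ 0.097 m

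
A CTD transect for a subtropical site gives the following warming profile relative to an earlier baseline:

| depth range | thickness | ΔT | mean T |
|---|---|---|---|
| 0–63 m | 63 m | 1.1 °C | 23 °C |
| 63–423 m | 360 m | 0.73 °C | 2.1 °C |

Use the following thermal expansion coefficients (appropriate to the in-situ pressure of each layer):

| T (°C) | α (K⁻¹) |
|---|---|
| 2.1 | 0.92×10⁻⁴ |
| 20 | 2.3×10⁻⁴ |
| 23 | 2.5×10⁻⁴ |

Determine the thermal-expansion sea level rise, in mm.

Δh = 42 mm

Layer 1 at 23 °C → α = 2.5×10⁻⁴ K⁻¹
Layer 2 at 2.1 °C → α = 0.92×10⁻⁴ K⁻¹
2.5×10⁻⁴ × 63 × 1.1 = 0.017325 m
Layer 2: 360 × 0.92×10⁻⁴ × 0.73 = 0.0241776 m
Δh = 0.017325 + 0.0241776 = 0.0415026 m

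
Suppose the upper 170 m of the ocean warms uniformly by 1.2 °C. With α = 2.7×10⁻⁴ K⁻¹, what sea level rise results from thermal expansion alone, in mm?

Δh = αΔT·H = 2.7×10⁻⁴ × 1.2 × 170 = 0.05508 m

55.1 mm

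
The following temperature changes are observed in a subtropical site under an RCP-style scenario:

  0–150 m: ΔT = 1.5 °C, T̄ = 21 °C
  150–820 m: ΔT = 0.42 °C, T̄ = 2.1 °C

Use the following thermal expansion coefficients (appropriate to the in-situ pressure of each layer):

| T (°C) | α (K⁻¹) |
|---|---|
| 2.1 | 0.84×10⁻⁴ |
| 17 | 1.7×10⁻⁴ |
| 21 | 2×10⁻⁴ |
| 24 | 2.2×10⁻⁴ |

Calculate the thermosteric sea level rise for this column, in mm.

68.6 mm of thermosteric rise

Layer 1 at 21 °C → α = 2×10⁻⁴ K⁻¹
Layer 2 at 2.1 °C → α = 0.84×10⁻⁴ K⁻¹
0–150 m: 1.5 × 2×10⁻⁴ × 150 = 0.04500 m
150–820 m: 670 × 0.42 × 0.84×10⁻⁴ = 0.0236376 m
Δh = 0.04500 + 0.0236376 = 0.0686376 m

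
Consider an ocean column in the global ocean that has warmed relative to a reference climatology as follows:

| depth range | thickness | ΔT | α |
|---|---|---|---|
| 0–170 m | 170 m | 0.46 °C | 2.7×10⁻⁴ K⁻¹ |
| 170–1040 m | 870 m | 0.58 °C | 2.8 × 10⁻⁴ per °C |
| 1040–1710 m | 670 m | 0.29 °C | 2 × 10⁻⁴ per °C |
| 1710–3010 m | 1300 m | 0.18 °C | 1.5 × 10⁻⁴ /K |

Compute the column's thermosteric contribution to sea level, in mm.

Δh ≈ 236 mm

2.7×10⁻⁴ × 0.46 × 170 = 0.021114 m
170–1040 m: 870 × 2.8×10⁻⁴ × 0.58 = 0.141288 m
670 × 0.29 × 2×10⁻⁴ = 0.03886 m
1710–3010 m: 1300 × 0.18 × 1.5×10⁻⁴ = 0.03510 m
Δh = 0.021114 + 0.141288 + 0.03886 + 0.03510 = 0.236362 m ≈ 236 mm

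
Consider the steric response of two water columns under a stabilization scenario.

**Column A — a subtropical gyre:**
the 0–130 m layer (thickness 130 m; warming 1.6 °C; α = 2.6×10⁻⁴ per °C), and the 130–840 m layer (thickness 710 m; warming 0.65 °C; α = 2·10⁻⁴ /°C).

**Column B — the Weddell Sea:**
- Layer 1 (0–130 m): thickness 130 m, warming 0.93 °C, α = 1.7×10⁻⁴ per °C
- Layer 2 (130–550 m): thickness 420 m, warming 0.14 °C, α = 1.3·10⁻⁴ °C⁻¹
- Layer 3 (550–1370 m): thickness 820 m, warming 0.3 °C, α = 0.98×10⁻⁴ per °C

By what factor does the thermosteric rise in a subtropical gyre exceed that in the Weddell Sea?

A 2.6×10⁻⁴ × 130 × 1.6 = 0.05408 m
A 130–840 m: 2×10⁻⁴ × 710 × 0.65 = 0.09230 m
A total: 0.14638 m
B Layer 1: 130 × 1.7×10⁻⁴ × 0.93 = 0.020553 m
B 0.14 × 420 × 1.3×10⁻⁴ = 0.007644 m
B 550–1370 m: 0.3 × 0.98×10⁻⁴ × 820 = 0.024108 m
B total: 0.052305 m
Ratio: 0.14638 / 0.052305 ≈ 2.799

2.80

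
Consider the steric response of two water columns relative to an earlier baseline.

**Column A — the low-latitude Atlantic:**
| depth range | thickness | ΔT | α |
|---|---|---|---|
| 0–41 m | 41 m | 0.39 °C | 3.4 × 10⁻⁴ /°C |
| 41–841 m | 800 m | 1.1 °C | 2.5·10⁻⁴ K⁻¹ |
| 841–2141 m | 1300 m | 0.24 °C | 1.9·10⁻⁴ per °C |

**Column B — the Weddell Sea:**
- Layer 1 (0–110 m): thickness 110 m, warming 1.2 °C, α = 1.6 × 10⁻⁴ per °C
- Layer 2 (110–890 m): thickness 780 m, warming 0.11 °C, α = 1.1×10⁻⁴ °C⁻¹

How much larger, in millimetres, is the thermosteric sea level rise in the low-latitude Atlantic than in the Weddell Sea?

A 0.39 × 41 × 3.4×10⁻⁴ = 0.0054366 m
A 41–841 m: 800 × 1.1 × 2.5×10⁻⁴ = 0.22000 m
A Layer 3: 0.24 × 1300 × 1.9×10⁻⁴ = 0.05928 m
A total: 0.2847166 m
B 1.2 × 1.6×10⁻⁴ × 110 = 0.02112 m
B Layer 2: 780 × 1.1×10⁻⁴ × 0.11 = 0.009438 m
B total: 0.030558 m
Difference: 0.2847166 − 0.030558 = 0.2541586 m

254 mm larger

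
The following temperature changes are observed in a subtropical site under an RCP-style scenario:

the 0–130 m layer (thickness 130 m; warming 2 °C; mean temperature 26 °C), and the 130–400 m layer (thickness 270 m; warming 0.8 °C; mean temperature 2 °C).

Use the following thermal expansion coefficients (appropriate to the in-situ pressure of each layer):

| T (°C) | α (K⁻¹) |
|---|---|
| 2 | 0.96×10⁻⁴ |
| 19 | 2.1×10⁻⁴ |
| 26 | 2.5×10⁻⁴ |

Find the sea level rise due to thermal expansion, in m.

Layer 1 at 26 °C → α = 2.5×10⁻⁴ K⁻¹
Layer 2 at 2 °C → α = 0.96×10⁻⁴ K⁻¹
0–130 m: 2.5×10⁻⁴ × 2 × 130 = 0.06500 m
0.8 × 270 × 0.96×10⁻⁴ = 0.020736 m
Δh = 0.06500 + 0.020736 = 0.085736 m

about 0.086 m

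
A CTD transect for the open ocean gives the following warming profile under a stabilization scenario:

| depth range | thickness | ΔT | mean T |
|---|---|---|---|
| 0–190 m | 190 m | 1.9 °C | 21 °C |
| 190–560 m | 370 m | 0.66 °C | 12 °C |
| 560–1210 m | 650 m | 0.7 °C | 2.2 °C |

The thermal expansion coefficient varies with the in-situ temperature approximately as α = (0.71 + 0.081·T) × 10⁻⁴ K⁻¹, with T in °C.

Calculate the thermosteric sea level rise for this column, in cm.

Layer 1: α = (0.71 + 0.081×21)×10⁻⁴ = 2.411×10⁻⁴ K⁻¹
Layer 2: α = (0.71 + 0.081×12)×10⁻⁴ = 1.682×10⁻⁴ K⁻¹
Layer 3: α = (0.71 + 0.081×2.2)×10⁻⁴ = 0.8882×10⁻⁴ K⁻¹
Layer 1: 190 × 2.411×10⁻⁴ × 1.9 = 0.0870371 m
Layer 2: 0.66 × 370 × 1.682×10⁻⁴ = 0.04107444 m
560–1210 m: 0.7 × 650 × 0.8882×10⁻⁴ = 0.0404131 m
Δh = 0.0870371 + 0.04107444 + 0.0404131 = 0.16852464 m

Δh ≈ 17 cm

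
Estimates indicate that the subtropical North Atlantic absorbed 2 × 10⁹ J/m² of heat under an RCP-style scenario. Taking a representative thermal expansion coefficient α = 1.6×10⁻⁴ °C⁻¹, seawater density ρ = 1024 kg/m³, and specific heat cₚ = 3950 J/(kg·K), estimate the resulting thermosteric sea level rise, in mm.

about 79.1 mm

Δh = αQ/(ρcₚ) = 1.6×10⁻⁴ × 2×10⁹ / (1024 × 3950) ≈ 0.079114 m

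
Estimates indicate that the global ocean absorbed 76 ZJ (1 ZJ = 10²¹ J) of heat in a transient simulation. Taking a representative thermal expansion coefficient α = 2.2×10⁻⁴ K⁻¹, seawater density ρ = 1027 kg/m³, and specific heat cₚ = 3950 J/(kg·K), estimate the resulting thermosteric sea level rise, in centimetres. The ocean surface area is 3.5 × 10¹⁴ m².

Δh = 1.18 cm

Per unit area: Q = 76×10²¹ / (3.5×10¹⁴) ≈ 2.171×10⁸ J/m²
Δh = αQ/(ρcₚ) = 2.2×10⁻⁴ × 2.171×10⁸ / (1027 × 3950) ≈ 0.011774 m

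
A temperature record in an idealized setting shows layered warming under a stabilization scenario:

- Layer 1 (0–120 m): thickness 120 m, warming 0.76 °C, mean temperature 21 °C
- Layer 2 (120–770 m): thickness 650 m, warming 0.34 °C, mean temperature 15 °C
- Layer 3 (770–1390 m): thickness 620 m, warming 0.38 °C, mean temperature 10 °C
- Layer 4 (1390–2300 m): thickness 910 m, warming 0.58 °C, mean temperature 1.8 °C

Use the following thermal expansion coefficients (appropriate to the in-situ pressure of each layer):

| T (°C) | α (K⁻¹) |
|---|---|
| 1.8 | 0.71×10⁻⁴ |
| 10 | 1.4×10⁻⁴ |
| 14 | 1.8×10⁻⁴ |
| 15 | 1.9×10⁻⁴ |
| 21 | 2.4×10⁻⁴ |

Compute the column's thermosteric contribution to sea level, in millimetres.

about 130 mm

Layer 1 at 21 °C → α = 2.4×10⁻⁴ K⁻¹
Layer 2 at 15 °C → α = 1.9×10⁻⁴ K⁻¹
Layer 3 at 10 °C → α = 1.4×10⁻⁴ K⁻¹
Layer 4 at 1.8 °C → α = 0.71×10⁻⁴ K⁻¹
Layer 1: 2.4×10⁻⁴ × 120 × 0.76 = 0.021888 m
Layer 2: 650 × 1.9×10⁻⁴ × 0.34 = 0.04199 m
Layer 3: 1.4×10⁻⁴ × 620 × 0.38 = 0.032984 m
0.71×10⁻⁴ × 910 × 0.58 = 0.0374738 m
Δh = 0.021888 + 0.04199 + 0.032984 + 0.0374738 = 0.1343358 m ≈ 130 mm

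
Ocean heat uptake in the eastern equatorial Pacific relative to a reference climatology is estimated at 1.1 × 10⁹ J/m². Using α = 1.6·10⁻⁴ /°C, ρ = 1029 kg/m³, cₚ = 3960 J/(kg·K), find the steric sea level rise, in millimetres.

about 43 mm

Δh = αQ/(ρcₚ) = 1.6×10⁻⁴ × 1.1×10⁹ / (1029 × 3960) ≈ 0.043192 m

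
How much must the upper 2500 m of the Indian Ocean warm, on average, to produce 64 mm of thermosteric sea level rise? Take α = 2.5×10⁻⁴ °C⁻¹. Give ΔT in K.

about 0.102 K

ΔT = Δh/(αH) = 0.064 / (2.5×10⁻⁴ × 2500) = 0.1024 K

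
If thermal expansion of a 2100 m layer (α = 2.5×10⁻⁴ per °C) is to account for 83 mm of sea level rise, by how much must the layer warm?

0.158 °C

ΔT = Δh/(αH) = 0.083 / (2.5×10⁻⁴ × 2100) ≈ 0.1581 °C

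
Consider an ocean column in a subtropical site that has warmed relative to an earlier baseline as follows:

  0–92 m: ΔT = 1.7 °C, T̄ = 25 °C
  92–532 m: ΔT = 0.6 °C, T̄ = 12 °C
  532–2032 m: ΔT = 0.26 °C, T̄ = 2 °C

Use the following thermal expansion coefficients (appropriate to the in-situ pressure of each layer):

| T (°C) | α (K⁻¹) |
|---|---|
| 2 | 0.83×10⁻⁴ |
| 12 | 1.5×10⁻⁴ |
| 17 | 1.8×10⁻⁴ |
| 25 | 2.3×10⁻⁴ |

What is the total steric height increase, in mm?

Layer 1 at 25 °C → α = 2.3×10⁻⁴ K⁻¹
Layer 2 at 12 °C → α = 1.5×10⁻⁴ K⁻¹
Layer 3 at 2 °C → α = 0.83×10⁻⁴ K⁻¹
1.7 × 92 × 2.3×10⁻⁴ = 0.035972 m
92–532 m: 0.6 × 1.5×10⁻⁴ × 440 = 0.03960 m
0.26 × 1500 × 0.83×10⁻⁴ = 0.03237 m
Δh = 0.035972 + 0.03960 + 0.03237 = 0.107942 m ≈ 110 mm

110 mm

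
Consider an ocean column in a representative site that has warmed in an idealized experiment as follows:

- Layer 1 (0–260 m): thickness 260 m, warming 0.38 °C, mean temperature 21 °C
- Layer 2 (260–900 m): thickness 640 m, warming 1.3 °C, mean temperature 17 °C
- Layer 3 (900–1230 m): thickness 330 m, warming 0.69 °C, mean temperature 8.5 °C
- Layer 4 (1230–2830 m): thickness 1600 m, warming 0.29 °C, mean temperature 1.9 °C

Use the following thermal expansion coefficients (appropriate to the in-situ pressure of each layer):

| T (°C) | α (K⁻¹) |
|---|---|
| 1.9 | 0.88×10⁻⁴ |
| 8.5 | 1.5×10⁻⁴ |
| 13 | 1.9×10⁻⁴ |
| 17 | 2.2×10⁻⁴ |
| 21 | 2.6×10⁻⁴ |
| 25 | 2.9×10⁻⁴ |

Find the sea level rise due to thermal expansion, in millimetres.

284 mm

Layer 1 at 21 °C → α = 2.6×10⁻⁴ K⁻¹
Layer 2 at 17 °C → α = 2.2×10⁻⁴ K⁻¹
Layer 3 at 8.5 °C → α = 1.5×10⁻⁴ K⁻¹
Layer 4 at 1.9 °C → α = 0.88×10⁻⁴ K⁻¹
0.38 × 260 × 2.6×10⁻⁴ = 0.025688 m
260–900 m: 640 × 2.2×10⁻⁴ × 1.3 = 0.18304 m
1.5×10⁻⁴ × 0.69 × 330 = 0.034155 m
1600 × 0.88×10⁻⁴ × 0.29 = 0.040832 m
Δh = 0.025688 + 0.18304 + 0.034155 + 0.040832 = 0.283715 m ≈ 284 mm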